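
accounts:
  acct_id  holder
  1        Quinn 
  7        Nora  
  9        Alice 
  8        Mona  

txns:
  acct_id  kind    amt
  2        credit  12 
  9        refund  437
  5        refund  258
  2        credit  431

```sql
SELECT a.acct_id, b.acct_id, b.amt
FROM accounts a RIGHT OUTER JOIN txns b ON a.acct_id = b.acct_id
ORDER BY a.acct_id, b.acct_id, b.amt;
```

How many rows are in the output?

4

RIGHT JOIN keeps every row from `txns`; unmatched rows get NULL for `accounts`'s columns.
Matching on a.acct_id = b.acct_id.
- a[0] acct_id=1 → no match.
- a[1] acct_id=7 → no match.
- a[2] acct_id=9 → 1 match(es) in b → 1 row(s).
- a[3] acct_id=8 → no match.
- 3 b row(s) had no a match → kept, a columns NULL.
Total: 1 matched + 3 padded = 4 rows.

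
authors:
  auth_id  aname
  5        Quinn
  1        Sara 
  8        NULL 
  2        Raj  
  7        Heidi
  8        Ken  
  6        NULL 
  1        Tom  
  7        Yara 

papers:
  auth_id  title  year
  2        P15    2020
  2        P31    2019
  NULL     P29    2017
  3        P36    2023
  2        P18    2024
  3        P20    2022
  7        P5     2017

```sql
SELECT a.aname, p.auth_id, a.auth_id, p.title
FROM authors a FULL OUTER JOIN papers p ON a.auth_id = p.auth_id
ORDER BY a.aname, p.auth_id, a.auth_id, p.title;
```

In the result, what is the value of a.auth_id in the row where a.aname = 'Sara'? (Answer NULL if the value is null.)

1

FULL OUTER JOIN keeps every row from both sides; unmatched rows get NULL for the other side's columns.
Matching on a.auth_id = p.auth_id. A NULL in a compared column never satisfies the condition.
- a[0] auth_id=5 → no match; kept with NULLs on the p side.
- a[1] auth_id=1 → no match; kept with NULLs on the p side.
- a[2] auth_id=8 → no match; kept with NULLs on the p side.
- a[3] auth_id=2 → 3 match(es) in p → 3 row(s).
- a[4] auth_id=7 → 1 match(es) in p → 1 row(s).
- a[5] auth_id=8 → no match; kept with NULLs on the p side.
- a[6] auth_id=6 → no match; kept with NULLs on the p side.
- a[7] auth_id=1 → no match; kept with NULLs on the p side.
- a[8] auth_id=7 → 1 match(es) in p → 1 row(s).
- plus 3 unmatched p row(s), each kept with NULL a columns.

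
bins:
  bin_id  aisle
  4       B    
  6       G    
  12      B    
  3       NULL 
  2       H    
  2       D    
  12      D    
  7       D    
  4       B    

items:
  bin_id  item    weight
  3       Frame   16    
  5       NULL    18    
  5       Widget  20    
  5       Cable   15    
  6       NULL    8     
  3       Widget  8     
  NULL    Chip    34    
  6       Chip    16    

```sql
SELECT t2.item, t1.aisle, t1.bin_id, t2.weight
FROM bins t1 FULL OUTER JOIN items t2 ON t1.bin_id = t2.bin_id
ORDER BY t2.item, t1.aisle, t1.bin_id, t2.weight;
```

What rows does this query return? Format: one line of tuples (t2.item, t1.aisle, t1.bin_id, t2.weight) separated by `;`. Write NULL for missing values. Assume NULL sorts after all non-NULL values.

(Cable, NULL, NULL, 15); (Chip, G, 6, 16); (Chip, NULL, NULL, 34); (Frame, NULL, 3, 16); (Widget, NULL, 3, 8); (Widget, NULL, NULL, 20); (NULL, B, 4, NULL); (NULL, B, 4, NULL); (NULL, B, 12, NULL); (NULL, D, 2, NULL); (NULL, D, 7, NULL); (NULL, D, 12, NULL); (NULL, G, 6, 8); (NULL, H, 2, NULL); (NULL, NULL, NULL, 18)

FULL OUTER JOIN keeps every row from both sides; unmatched rows get NULL for the other side's columns.
Matching on t1.bin_id = t2.bin_id. A NULL in a compared column never satisfies the condition.
- t1 row (bin_id=4): no match → kept, t2 columns NULL.
- t1 row (bin_id=6): matches 2 t2 row(s) → 2 output row(s).
- t1 row (bin_id=12): no match → kept, t2 columns NULL.
- t1 row (bin_id=3): matches 2 t2 row(s) → 2 output row(s).
- t1 row (bin_id=2): no match → kept, t2 columns NULL.
- t1 row (bin_id=2): no match → kept, t2 columns NULL.
- t1 row (bin_id=12): no match → kept, t2 columns NULL.
- t1 row (bin_id=7): no match → kept, t2 columns NULL.
- t1 row (bin_id=4): no match → kept, t2 columns NULL.
- 4 t2 row(s) had no t1 match → kept, t1 columns NULL.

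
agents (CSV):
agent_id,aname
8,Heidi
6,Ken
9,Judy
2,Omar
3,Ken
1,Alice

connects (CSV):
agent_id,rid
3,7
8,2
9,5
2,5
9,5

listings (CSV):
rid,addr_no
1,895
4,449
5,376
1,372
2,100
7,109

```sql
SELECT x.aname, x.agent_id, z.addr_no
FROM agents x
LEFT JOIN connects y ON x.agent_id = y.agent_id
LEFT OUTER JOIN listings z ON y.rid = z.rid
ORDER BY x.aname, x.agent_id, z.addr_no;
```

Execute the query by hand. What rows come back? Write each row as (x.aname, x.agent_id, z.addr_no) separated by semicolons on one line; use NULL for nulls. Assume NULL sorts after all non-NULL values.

(Alice, 1, NULL); (Heidi, 8, 100); (Judy, 9, 376); (Judy, 9, 376); (Ken, 3, 109); (Ken, 6, NULL); (Omar, 2, 376)

Step 1 — x LEFT JOIN y on agent_id → 7 row(s).
Then LEFT JOIN `listings z` on rid: each of those 7 rows is kept; rows whose y.rid has no match in z get NULL for z's columns.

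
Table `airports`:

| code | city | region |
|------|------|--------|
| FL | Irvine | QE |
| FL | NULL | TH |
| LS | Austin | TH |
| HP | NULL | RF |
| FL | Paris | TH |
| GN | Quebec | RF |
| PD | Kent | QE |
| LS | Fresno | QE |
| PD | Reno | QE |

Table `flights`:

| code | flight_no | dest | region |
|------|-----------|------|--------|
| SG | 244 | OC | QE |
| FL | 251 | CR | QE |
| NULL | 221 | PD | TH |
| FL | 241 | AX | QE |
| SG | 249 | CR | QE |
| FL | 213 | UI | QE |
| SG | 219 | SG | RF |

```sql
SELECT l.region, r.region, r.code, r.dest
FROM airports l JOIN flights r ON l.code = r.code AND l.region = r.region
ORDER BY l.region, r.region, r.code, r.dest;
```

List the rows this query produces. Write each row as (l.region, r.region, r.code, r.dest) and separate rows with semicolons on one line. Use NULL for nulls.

INNER JOIN keeps only pairs where the ON condition holds.
Matching on l.code = r.code AND l.region = r.region. A NULL in a compared column never satisfies the condition.
Matched pairs: 3.

(QE, QE, FL, AX); (QE, QE, FL, CR); (QE, QE, FL, UI)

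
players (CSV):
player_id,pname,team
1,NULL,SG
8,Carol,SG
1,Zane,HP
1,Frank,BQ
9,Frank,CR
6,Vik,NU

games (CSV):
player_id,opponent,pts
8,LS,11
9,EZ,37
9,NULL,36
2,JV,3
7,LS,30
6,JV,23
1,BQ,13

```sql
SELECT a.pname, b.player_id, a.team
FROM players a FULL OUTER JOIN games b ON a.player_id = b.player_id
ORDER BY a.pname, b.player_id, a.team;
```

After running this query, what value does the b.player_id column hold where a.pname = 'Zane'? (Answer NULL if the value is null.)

FULL OUTER JOIN keeps every row from both sides; unmatched rows get NULL for the other side's columns.
Matching on a.player_id = b.player_id.
- player_id=1: 1 matching b row(s), so 1 row(s) emitted.
- player_id=8: 1 matching b row(s), so 1 row(s) emitted.
- player_id=1: 1 matching b row(s), so 1 row(s) emitted.
- player_id=1: 1 matching b row(s), so 1 row(s) emitted.
- player_id=9: 2 matching b row(s), so 2 row(s) emitted.
- player_id=6: 1 matching b row(s), so 1 row(s) emitted.
- 2 row(s) from b found no a partner → padded with NULL.

1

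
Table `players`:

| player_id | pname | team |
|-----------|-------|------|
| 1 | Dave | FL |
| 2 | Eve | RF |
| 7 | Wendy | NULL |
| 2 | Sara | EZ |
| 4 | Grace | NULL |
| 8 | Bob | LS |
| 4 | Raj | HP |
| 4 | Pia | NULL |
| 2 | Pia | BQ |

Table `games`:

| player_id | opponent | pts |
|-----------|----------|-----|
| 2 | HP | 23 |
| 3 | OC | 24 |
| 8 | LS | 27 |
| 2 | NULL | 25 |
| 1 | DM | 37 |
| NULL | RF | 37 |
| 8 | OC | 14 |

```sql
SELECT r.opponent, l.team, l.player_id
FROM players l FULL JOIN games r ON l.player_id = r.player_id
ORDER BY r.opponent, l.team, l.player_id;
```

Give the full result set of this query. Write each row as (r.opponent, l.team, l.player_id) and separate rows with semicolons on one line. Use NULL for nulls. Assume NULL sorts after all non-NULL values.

(DM, FL, 1); (HP, BQ, 2); (HP, EZ, 2); (HP, RF, 2); (LS, LS, 8); (OC, LS, 8); (OC, NULL, NULL); (RF, NULL, NULL); (NULL, BQ, 2); (NULL, EZ, 2); (NULL, HP, 4); (NULL, RF, 2); (NULL, NULL, 4); (NULL, NULL, 4); (NULL, NULL, 7)

FULL OUTER JOIN keeps every row from both sides; unmatched rows get NULL for the other side's columns.
Matching on l.player_id = r.player_id. A NULL in a compared column never satisfies the condition.
- l (player_id=1) pairs with 1 row(s) of r.
- l (player_id=2) pairs with 2 row(s) of r.
- l (player_id=7) has no partner → padded with NULL.
- l (player_id=2) pairs with 2 row(s) of r.
- l (player_id=4) has no partner → padded with NULL.
- l (player_id=8) pairs with 2 row(s) of r.
- l (player_id=4) has no partner → padded with NULL.
- l (player_id=4) has no partner → padded with NULL.
- l (player_id=2) pairs with 2 row(s) of r.
- 2 r row(s) had no l match → kept, l columns NULL.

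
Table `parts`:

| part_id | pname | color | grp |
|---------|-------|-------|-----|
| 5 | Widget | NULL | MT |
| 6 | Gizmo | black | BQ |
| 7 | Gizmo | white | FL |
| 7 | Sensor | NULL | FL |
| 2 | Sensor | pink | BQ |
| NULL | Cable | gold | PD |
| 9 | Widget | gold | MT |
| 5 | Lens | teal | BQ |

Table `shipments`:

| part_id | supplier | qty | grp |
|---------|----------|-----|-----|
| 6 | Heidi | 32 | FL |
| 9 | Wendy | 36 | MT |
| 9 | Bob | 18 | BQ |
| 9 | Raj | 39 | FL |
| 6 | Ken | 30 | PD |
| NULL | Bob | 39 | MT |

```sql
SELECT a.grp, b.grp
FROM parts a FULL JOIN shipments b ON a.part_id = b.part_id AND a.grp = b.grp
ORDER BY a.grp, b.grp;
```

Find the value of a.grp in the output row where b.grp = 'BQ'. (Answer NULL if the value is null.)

NULL

FULL OUTER JOIN keeps every row from both sides; unmatched rows get NULL for the other side's columns.
Matching on a.part_id = b.part_id AND a.grp = b.grp. A NULL in a compared column never satisfies the condition.
Matched pairs: 1; unmatched a rows kept: 7; unmatched b rows kept: 5.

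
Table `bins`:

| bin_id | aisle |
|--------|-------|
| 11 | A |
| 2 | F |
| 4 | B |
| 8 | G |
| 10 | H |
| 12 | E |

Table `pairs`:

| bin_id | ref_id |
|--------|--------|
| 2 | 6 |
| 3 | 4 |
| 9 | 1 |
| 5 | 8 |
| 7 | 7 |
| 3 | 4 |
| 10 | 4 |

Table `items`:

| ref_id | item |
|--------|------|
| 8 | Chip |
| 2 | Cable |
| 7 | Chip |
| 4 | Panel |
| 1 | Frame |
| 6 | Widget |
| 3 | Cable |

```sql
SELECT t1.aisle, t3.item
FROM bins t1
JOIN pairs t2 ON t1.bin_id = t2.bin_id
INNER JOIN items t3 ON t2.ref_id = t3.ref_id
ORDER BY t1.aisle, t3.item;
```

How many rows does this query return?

2

Joins associate left-to-right: bins INNER JOIN pairs on bin_id gives 2 intermediate row(s).
Then INNER JOIN `items t3` on ref_id: keep only rows whose t2.ref_id appears in t3.
Result: 2 row(s).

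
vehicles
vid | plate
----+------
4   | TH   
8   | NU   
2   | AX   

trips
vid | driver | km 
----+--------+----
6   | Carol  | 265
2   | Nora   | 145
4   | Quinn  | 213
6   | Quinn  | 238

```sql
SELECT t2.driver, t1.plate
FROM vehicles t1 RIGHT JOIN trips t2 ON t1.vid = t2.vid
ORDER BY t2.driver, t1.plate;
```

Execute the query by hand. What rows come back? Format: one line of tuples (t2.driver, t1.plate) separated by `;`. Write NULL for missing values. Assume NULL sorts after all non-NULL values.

RIGHT JOIN keeps every row from `trips`; unmatched rows get NULL for `vehicles`'s columns.
Matching on t1.vid = t2.vid.
- t1 row (vid=4): matches 1 t2 row(s) → 1 output row(s).
- t1 row (vid=8): no match.
- t1 row (vid=2): matches 1 t2 row(s) → 1 output row(s).
- 2 t2 row(s) had no t1 match → kept, t1 columns NULL.
After projecting and ordering:
t2.driver | t1.plate
Carol | NULL
Nora | AX
Quinn | TH
Quinn | NULL

(Carol, NULL); (Nora, AX); (Quinn, TH); (Quinn, NULL)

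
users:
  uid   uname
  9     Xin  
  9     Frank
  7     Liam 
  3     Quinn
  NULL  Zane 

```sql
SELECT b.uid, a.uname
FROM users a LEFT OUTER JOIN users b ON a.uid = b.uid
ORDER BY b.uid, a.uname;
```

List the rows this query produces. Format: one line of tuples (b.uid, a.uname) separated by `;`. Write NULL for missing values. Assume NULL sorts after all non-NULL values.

(3, Quinn); (7, Liam); (9, Frank); (9, Frank); (9, Xin); (9, Xin); (NULL, Zane)

LEFT JOIN keeps every row from `users a`; unmatched rows get NULL for `users b`'s columns.
Matching on a.uid = b.uid. A NULL in a compared column never satisfies the condition.
- a row (uid=9): matches 2 b row(s) → 2 output row(s).
- a row (uid=9): matches 2 b row(s) → 2 output row(s).
- a row (uid=7): matches 1 b row(s) → 1 output row(s).
- a row (uid=3): matches 1 b row(s) → 1 output row(s).
- a row (uid=NULL): no match → kept, b columns NULL.
After projecting and ordering:
b.uid | a.uname
3 | Quinn
7 | Liam
9 | Frank
9 | Frank
9 | Xin
9 | Xin
NULL | Zane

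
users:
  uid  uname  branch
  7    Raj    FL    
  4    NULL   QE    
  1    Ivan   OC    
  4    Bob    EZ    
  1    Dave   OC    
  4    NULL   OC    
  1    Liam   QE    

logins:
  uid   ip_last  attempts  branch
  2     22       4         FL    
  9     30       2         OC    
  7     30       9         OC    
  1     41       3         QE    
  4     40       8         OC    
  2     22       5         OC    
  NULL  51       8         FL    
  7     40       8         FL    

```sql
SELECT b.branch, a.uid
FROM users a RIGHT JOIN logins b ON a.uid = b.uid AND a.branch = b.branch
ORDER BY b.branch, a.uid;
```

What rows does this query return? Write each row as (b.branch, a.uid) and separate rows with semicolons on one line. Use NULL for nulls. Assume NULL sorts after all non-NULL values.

(FL, 7); (FL, NULL); (FL, NULL); (OC, 4); (OC, NULL); (OC, NULL); (OC, NULL); (QE, 1)

RIGHT JOIN keeps every row from `logins`; unmatched rows get NULL for `users`'s columns.
Matching on a.uid = b.uid AND a.branch = b.branch. A NULL in a compared column never satisfies the condition.
- a[0] uid=7, branch=FL → 1 match(es) in b → 1 row(s).
- a[1] uid=4, branch=QE → no match.
- a[2] uid=1, branch=OC → no match.
- a[3] uid=4, branch=EZ → no match.
- a[4] uid=1, branch=OC → no match.
- a[5] uid=4, branch=OC → 1 match(es) in b → 1 row(s).
- a[6] uid=1, branch=QE → 1 match(es) in b → 1 row(s).
- 5 b row(s) had no a match → kept, a columns NULL.
After projecting and ordering:
b.branch | a.uid
FL | 7
FL | NULL
FL | NULL
OC | 4
OC | NULL
OC | NULL
OC | NULL
QE | 1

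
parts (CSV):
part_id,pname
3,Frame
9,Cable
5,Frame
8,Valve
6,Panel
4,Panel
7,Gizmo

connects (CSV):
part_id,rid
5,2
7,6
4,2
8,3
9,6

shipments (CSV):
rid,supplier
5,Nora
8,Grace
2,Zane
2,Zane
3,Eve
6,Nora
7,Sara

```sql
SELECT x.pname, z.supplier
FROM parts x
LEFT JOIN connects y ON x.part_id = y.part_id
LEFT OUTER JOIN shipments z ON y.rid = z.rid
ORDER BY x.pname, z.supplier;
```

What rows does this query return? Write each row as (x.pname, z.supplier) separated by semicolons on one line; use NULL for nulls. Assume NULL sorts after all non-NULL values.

(Cable, Nora); (Frame, Zane); (Frame, Zane); (Frame, NULL); (Gizmo, Nora); (Panel, Zane); (Panel, Zane); (Panel, NULL); (Valve, Eve)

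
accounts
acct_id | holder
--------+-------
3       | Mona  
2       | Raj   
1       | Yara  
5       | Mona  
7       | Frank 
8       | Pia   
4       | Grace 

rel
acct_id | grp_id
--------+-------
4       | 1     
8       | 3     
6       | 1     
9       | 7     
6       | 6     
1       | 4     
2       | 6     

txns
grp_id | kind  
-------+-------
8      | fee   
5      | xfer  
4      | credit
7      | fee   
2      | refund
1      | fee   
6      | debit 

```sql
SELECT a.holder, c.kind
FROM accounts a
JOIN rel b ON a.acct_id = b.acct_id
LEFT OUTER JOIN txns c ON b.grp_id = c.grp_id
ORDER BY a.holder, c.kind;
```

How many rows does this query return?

Evaluate left to right. First `accounts a INNER JOIN rel b` on acct_id: 4 row(s).
Then LEFT JOIN `txns c` on grp_id: each of those 4 rows is kept; rows whose b.grp_id has no match in c get NULL for c's columns.
Result: 4 row(s).

4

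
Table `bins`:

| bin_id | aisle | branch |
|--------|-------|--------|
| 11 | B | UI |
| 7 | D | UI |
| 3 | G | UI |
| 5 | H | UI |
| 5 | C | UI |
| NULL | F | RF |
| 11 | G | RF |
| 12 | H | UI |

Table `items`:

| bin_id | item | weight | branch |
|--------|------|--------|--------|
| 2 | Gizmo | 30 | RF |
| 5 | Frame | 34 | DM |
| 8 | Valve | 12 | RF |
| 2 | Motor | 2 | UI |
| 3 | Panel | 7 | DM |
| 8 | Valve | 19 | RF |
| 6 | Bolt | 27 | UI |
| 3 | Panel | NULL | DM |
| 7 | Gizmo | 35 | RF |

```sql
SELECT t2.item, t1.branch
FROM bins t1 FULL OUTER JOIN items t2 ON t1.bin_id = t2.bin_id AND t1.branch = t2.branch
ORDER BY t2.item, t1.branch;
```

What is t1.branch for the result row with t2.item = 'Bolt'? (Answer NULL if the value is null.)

NULL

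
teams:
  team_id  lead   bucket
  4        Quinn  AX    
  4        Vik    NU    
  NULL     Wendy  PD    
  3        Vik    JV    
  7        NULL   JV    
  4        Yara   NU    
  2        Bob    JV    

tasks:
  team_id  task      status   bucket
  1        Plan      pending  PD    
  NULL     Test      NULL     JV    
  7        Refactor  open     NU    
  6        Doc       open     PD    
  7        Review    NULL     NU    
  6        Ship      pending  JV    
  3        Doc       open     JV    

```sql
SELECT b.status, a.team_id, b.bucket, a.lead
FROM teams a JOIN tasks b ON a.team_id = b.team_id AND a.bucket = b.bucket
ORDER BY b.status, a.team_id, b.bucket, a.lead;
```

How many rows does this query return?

1

INNER JOIN keeps only pairs where the ON condition holds.
Matching on a.team_id = b.team_id AND a.bucket = b.bucket. A NULL in a compared column never satisfies the condition.
- a[0] team_id=4, bucket=AX → no match; dropped.
- a[1] team_id=4, bucket=NU → no match; dropped.
- a[2] team_id=NULL, bucket=PD → no match; dropped.
- a[3] team_id=3, bucket=JV → 1 match(es) in b → 1 row(s).
- a[4] team_id=7, bucket=JV → no match; dropped.
- a[5] team_id=4, bucket=NU → no match; dropped.
- a[6] team_id=2, bucket=JV → no match; dropped.
Total: 1 rows.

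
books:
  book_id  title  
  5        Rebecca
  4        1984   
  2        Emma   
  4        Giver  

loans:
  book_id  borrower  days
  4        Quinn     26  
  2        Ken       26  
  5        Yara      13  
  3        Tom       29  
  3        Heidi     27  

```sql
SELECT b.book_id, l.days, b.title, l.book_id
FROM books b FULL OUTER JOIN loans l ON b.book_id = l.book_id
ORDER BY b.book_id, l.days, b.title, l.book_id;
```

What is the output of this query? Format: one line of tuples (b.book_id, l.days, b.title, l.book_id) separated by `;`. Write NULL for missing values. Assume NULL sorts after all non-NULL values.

(2, 26, Emma, 2); (4, 26, 1984, 4); (4, 26, Giver, 4); (5, 13, Rebecca, 5); (NULL, 27, NULL, 3); (NULL, 29, NULL, 3)

FULL OUTER JOIN keeps every row from both sides; unmatched rows get NULL for the other side's columns.
Matching on b.book_id = l.book_id.
Matched pairs: 4; unmatched b rows kept: 0; unmatched l rows kept: 2.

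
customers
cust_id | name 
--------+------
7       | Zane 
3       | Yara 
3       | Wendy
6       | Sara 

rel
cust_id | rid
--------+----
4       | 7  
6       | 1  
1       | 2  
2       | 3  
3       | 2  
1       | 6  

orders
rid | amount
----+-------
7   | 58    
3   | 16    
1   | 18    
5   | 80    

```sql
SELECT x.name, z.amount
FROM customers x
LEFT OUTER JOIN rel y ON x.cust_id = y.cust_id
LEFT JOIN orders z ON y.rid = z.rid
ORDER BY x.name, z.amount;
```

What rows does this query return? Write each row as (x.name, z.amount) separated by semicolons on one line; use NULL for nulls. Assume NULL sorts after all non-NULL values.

Joins associate left-to-right: customers LEFT JOIN rel on cust_id gives 4 intermediate row(s).
Then LEFT JOIN `orders z` on rid: each of those 4 rows is kept; rows whose y.rid has no match in z get NULL for z's columns.

(Sara, 18); (Wendy, NULL); (Yara, NULL); (Zane, NULL)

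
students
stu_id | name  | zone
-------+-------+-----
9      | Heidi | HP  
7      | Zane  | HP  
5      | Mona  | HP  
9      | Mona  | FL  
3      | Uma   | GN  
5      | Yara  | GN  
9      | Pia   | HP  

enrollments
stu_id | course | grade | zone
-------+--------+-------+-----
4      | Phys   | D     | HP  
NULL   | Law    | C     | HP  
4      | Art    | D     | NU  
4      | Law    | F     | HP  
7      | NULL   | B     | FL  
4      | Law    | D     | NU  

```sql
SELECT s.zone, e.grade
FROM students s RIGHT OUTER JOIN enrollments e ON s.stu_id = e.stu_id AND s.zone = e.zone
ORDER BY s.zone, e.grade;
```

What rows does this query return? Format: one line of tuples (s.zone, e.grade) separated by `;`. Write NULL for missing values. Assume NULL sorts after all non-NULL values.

RIGHT JOIN keeps every row from `enrollments`; unmatched rows get NULL for `students`'s columns.
Matching on s.stu_id = e.stu_id AND s.zone = e.zone. A NULL in a compared column never satisfies the condition.
- s row (stu_id=9, zone=HP): no match.
- s row (stu_id=7, zone=HP): no match.
- s row (stu_id=5, zone=HP): no match.
- s row (stu_id=9, zone=FL): no match.
- s row (stu_id=3, zone=GN): no match.
- s row (stu_id=5, zone=GN): no match.
- s row (stu_id=9, zone=HP): no match.
- 6 e row(s) had no s match → kept, s columns NULL.
After projecting and ordering:
s.zone | e.grade
NULL | B
NULL | C
NULL | D
NULL | D
NULL | D
NULL | F

(NULL, B); (NULL, C); (NULL, D); (NULL, D); (NULL, D); (NULL, F)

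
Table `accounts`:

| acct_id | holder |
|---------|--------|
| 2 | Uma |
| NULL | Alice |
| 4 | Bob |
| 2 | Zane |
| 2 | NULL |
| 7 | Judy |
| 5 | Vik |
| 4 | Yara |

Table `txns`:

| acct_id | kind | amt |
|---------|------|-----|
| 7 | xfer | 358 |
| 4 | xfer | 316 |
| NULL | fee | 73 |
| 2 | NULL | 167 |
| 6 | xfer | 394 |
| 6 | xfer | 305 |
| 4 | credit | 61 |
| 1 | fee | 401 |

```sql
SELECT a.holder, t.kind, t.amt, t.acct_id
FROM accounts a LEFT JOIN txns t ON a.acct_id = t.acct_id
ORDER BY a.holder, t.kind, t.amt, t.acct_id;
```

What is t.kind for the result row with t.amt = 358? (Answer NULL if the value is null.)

xfer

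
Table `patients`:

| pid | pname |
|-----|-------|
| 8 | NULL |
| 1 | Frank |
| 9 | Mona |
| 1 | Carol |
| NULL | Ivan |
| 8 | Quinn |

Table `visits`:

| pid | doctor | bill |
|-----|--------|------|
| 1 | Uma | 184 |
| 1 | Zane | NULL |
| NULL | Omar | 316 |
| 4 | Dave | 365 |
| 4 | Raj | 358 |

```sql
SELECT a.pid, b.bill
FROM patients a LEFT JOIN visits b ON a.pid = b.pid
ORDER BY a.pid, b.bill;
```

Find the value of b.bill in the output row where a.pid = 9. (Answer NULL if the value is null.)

NULL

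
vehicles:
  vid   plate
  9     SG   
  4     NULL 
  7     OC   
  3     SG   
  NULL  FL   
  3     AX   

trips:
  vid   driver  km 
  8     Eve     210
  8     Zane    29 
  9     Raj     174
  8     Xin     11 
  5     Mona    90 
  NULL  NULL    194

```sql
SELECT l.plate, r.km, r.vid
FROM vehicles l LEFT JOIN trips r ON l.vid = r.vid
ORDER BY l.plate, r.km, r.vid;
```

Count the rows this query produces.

6

LEFT JOIN keeps every row from `vehicles`; unmatched rows get NULL for `trips`'s columns.
Matching on l.vid = r.vid. A NULL in a compared column never satisfies the condition.
- l (vid=9) pairs with 1 row(s) of r.
- l (vid=4) has no partner → padded with NULL.
- l (vid=7) has no partner → padded with NULL.
- l (vid=3) has no partner → padded with NULL.
- l (vid=NULL) has no partner → padded with NULL.
- l (vid=3) has no partner → padded with NULL.
Total: 1 matched + 5 padded = 6 rows.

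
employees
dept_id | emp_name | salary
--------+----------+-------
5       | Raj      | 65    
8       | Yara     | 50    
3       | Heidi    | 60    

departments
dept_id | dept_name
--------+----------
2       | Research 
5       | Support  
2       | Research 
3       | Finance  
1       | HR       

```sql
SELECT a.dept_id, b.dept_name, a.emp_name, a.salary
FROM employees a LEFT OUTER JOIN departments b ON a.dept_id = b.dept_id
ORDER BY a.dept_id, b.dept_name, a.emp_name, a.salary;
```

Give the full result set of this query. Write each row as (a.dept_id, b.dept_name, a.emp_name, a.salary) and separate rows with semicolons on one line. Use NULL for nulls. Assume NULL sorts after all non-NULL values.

(3, Finance, Heidi, 60); (5, Support, Raj, 65); (8, NULL, Yara, 50)

LEFT JOIN keeps every row from `employees`; unmatched rows get NULL for `departments`'s columns.
Matching on a.dept_id = b.dept_id.
Matched pairs: 2; unmatched a rows kept: 1.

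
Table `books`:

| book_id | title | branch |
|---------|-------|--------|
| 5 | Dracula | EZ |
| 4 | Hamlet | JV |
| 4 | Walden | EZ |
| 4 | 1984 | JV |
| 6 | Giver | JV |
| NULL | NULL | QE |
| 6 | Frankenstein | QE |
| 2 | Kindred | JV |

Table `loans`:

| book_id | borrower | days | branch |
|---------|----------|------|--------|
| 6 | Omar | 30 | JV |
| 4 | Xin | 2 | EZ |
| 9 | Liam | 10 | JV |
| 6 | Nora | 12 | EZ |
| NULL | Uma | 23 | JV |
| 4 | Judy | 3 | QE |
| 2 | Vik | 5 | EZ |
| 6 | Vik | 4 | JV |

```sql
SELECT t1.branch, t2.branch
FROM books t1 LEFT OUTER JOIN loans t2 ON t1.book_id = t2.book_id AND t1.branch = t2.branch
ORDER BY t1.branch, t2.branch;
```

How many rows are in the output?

LEFT JOIN keeps every row from `books`; unmatched rows get NULL for `loans`'s columns.
Matching on t1.book_id = t2.book_id AND t1.branch = t2.branch. A NULL in a compared column never satisfies the condition.
- t1 row (book_id=5, branch=EZ): no match → kept, t2 columns NULL.
- t1 row (book_id=4, branch=JV): no match → kept, t2 columns NULL.
- t1 row (book_id=4, branch=EZ): matches 1 t2 row(s) → 1 output row(s).
- t1 row (book_id=4, branch=JV): no match → kept, t2 columns NULL.
- t1 row (book_id=6, branch=JV): matches 2 t2 row(s) → 2 output row(s).
- t1 row (book_id=NULL, branch=QE): no match → kept, t2 columns NULL.
- t1 row (book_id=6, branch=QE): no match → kept, t2 columns NULL.
- t1 row (book_id=2, branch=JV): no match → kept, t2 columns NULL.
Total: 3 matched + 6 padded = 9 rows.

9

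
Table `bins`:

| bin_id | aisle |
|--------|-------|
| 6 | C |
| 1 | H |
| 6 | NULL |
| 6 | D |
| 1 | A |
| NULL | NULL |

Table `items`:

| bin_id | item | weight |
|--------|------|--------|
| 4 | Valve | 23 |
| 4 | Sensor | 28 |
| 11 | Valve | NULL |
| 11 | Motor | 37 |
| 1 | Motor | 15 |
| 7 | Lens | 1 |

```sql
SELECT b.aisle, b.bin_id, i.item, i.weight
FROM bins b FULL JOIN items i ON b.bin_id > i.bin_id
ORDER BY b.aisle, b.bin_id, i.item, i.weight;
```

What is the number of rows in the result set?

15

FULL OUTER JOIN keeps every row from both sides; unmatched rows get NULL for the other side's columns.
Matching on b.bin_id > i.bin_id. A NULL in a compared column never satisfies the condition.
- bin_id=6: 3 matching i row(s), so 3 row(s) emitted.
- bin_id=1: no i row matches, row kept with i columns NULL.
- bin_id=6: 3 matching i row(s), so 3 row(s) emitted.
- bin_id=6: 3 matching i row(s), so 3 row(s) emitted.
- bin_id=1: no i row matches, row kept with i columns NULL.
- bin_id=NULL: no i row matches, row kept with i columns NULL.
- 3 row(s) from i found no b partner → padded with NULL.
Total: 9 matched + 6 padded = 15 rows.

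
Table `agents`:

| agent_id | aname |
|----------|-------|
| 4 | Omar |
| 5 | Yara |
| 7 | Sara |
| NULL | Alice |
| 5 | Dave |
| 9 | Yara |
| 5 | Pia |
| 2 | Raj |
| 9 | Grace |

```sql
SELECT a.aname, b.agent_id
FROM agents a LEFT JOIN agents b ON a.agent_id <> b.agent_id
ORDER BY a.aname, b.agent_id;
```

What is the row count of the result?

LEFT JOIN keeps every row from `agents a`; unmatched rows get NULL for `agents b`'s columns.
Matching on a.agent_id <> b.agent_id. A NULL in a compared column never satisfies the condition.
Matched pairs: 48; unmatched a rows kept: 1.
Total: 48 matched + 1 padded = 49 rows.

49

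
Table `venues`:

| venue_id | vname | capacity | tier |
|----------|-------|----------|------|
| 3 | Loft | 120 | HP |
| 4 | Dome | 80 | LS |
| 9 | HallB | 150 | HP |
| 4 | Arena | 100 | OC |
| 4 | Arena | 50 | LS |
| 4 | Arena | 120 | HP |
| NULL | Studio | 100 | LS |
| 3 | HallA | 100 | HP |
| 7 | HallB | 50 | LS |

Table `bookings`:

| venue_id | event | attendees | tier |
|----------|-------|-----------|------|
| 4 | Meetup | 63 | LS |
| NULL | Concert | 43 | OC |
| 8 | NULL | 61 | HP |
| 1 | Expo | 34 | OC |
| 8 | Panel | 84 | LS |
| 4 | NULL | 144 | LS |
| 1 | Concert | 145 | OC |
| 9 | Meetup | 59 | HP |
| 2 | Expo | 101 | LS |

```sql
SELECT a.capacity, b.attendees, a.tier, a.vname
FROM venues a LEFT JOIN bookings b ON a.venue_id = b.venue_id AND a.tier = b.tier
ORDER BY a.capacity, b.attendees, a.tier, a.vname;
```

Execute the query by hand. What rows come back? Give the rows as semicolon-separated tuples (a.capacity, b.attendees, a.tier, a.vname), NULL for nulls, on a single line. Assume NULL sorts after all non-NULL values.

(50, 63, LS, Arena); (50, 144, LS, Arena); (50, NULL, LS, HallB); (80, 63, LS, Dome); (80, 144, LS, Dome); (100, NULL, HP, HallA); (100, NULL, LS, Studio); (100, NULL, OC, Arena); (120, NULL, HP, Arena); (120, NULL, HP, Loft); (150, 59, HP, HallB)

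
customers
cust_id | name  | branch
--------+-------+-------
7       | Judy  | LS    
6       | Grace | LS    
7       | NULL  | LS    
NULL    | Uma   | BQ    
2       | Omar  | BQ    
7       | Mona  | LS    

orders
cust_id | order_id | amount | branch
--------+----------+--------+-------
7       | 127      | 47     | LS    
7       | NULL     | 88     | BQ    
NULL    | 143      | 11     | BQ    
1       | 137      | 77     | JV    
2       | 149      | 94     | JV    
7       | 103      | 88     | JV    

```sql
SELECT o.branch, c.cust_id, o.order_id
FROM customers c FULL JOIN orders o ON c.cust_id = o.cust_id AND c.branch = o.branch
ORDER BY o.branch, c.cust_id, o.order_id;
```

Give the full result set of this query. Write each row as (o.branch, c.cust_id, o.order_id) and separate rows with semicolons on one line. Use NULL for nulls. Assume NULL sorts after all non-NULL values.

FULL OUTER JOIN keeps every row from both sides; unmatched rows get NULL for the other side's columns.
Matching on c.cust_id = o.cust_id AND c.branch = o.branch. A NULL in a compared column never satisfies the condition.
Matched pairs: 3; unmatched c rows kept: 3; unmatched o rows kept: 5.

(BQ, NULL, 143); (BQ, NULL, NULL); (JV, NULL, 103); (JV, NULL, 137); (JV, NULL, 149); (LS, 7, 127); (LS, 7, 127); (LS, 7, 127); (NULL, 2, NULL); (NULL, 6, NULL); (NULL, NULL, NULL)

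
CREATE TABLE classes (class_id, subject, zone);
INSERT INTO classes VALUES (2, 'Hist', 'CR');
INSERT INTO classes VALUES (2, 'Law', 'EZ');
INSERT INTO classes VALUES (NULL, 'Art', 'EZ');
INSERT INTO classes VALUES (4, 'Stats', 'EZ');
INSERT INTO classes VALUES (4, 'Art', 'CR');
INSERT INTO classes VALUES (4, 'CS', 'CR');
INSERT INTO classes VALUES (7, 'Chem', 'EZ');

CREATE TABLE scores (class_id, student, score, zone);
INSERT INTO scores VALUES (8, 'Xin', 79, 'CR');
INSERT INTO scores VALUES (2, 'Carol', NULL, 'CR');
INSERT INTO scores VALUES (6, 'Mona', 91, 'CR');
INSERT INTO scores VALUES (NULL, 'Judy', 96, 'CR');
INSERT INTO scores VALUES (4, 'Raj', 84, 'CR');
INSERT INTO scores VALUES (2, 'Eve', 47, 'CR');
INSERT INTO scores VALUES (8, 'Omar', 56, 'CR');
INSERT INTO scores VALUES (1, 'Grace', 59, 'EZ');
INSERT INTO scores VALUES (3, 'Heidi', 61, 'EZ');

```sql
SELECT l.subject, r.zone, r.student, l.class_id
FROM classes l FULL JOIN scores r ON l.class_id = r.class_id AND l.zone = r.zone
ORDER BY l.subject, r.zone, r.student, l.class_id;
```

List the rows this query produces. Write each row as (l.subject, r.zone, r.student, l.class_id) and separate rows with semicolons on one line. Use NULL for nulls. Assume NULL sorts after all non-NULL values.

(Art, CR, Raj, 4); (Art, NULL, NULL, NULL); (CS, CR, Raj, 4); (Chem, NULL, NULL, 7); (Hist, CR, Carol, 2); (Hist, CR, Eve, 2); (Law, NULL, NULL, 2); (Stats, NULL, NULL, 4); (NULL, CR, Judy, NULL); (NULL, CR, Mona, NULL); (NULL, CR, Omar, NULL); (NULL, CR, Xin, NULL); (NULL, EZ, Grace, NULL); (NULL, EZ, Heidi, NULL)

FULL OUTER JOIN keeps every row from both sides; unmatched rows get NULL for the other side's columns.
Matching on l.class_id = r.class_id AND l.zone = r.zone. A NULL in a compared column never satisfies the condition.
Matched pairs: 4; unmatched l rows kept: 4; unmatched r rows kept: 6.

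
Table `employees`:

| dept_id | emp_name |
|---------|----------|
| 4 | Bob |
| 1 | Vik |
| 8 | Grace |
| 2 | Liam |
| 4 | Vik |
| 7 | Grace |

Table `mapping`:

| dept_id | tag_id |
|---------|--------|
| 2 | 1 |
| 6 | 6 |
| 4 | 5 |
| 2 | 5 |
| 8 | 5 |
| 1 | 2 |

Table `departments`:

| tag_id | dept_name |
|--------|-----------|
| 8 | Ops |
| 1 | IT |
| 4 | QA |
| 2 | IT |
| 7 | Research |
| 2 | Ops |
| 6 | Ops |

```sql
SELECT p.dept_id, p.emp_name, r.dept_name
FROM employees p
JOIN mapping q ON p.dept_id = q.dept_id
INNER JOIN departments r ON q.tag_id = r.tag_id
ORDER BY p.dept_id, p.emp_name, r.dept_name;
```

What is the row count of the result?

3

Step 1 — p INNER JOIN q on dept_id → 6 row(s).
Then INNER JOIN `departments r` on tag_id: keep only rows whose q.tag_id appears in r.
Result: 3 row(s).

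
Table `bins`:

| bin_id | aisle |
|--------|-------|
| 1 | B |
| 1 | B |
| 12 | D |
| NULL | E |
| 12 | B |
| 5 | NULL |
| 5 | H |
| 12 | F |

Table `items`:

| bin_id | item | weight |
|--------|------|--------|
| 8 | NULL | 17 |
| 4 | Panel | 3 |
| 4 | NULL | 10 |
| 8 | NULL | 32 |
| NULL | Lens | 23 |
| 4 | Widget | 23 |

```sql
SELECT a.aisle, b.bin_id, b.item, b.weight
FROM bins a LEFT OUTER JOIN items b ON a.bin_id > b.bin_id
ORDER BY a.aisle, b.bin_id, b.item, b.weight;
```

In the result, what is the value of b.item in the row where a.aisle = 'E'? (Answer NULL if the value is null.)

NULL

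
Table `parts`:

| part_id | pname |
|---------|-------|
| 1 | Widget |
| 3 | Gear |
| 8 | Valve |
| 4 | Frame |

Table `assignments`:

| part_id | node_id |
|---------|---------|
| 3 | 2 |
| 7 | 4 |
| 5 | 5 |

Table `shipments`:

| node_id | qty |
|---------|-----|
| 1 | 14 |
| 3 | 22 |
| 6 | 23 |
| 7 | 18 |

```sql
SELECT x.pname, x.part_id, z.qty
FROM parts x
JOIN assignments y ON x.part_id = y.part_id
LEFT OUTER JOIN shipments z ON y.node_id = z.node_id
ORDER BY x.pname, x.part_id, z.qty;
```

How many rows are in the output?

1

Joins associate left-to-right: parts INNER JOIN assignments on part_id gives 1 intermediate row(s).
Then LEFT JOIN `shipments z` on node_id: each of those 1 rows is kept; rows whose y.node_id has no match in z get NULL for z's columns.
Result: 1 row(s).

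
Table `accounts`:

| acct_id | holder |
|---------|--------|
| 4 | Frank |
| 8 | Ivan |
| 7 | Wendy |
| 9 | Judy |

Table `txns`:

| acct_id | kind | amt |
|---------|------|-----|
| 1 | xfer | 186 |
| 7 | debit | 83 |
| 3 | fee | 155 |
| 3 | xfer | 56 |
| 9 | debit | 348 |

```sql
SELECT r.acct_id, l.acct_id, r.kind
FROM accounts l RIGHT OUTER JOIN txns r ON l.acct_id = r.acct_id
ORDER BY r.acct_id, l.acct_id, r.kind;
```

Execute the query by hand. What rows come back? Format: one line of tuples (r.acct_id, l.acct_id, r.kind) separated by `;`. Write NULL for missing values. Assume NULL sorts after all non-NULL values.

(1, NULL, xfer); (3, NULL, fee); (3, NULL, xfer); (7, 7, debit); (9, 9, debit)

RIGHT JOIN keeps every row from `txns`; unmatched rows get NULL for `accounts`'s columns.
Matching on l.acct_id = r.acct_id.
Matched pairs: 2; unmatched r rows kept: 3.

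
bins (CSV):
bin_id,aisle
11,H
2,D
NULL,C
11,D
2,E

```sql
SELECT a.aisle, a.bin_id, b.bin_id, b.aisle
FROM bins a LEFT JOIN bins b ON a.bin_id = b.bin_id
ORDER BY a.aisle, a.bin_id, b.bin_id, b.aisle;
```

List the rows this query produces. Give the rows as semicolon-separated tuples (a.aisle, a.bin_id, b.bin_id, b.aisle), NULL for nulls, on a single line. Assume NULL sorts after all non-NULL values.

(C, NULL, NULL, NULL); (D, 2, 2, D); (D, 2, 2, E); (D, 11, 11, D); (D, 11, 11, H); (E, 2, 2, D); (E, 2, 2, E); (H, 11, 11, D); (H, 11, 11, H)

LEFT JOIN keeps every row from `bins a`; unmatched rows get NULL for `bins b`'s columns.
Matching on a.bin_id = b.bin_id. A NULL in a compared column never satisfies the condition.
- a row (bin_id=11): matches 2 b row(s) → 2 output row(s).
- a row (bin_id=2): matches 2 b row(s) → 2 output row(s).
- a row (bin_id=NULL): no match → kept, b columns NULL.
- a row (bin_id=11): matches 2 b row(s) → 2 output row(s).
- a row (bin_id=2): matches 2 b row(s) → 2 output row(s).
After projecting and ordering:
a.aisle | a.bin_id | b.bin_id | b.aisle
C | NULL | NULL | NULL
D | 2 | 2 | D
D | 2 | 2 | E
D | 11 | 11 | D
D | 11 | 11 | H
E | 2 | 2 | D
E | 2 | 2 | E
H | 11 | 11 | D
H | 11 | 11 | H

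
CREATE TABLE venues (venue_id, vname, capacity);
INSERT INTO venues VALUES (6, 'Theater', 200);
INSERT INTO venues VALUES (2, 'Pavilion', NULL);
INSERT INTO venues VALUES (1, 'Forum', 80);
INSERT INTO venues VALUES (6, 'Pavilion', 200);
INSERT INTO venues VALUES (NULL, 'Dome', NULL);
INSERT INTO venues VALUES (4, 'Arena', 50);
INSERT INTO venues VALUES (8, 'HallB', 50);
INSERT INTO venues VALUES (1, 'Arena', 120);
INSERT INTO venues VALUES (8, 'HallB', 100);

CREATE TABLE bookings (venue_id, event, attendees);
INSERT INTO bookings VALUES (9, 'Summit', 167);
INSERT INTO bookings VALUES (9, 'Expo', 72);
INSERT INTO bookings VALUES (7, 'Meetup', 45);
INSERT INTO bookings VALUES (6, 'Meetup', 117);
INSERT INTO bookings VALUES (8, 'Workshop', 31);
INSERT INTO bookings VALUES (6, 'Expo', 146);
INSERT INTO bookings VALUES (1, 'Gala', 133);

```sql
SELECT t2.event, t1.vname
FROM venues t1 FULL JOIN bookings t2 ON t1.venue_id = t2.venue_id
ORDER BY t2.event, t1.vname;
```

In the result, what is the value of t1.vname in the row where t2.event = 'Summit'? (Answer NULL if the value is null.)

NULL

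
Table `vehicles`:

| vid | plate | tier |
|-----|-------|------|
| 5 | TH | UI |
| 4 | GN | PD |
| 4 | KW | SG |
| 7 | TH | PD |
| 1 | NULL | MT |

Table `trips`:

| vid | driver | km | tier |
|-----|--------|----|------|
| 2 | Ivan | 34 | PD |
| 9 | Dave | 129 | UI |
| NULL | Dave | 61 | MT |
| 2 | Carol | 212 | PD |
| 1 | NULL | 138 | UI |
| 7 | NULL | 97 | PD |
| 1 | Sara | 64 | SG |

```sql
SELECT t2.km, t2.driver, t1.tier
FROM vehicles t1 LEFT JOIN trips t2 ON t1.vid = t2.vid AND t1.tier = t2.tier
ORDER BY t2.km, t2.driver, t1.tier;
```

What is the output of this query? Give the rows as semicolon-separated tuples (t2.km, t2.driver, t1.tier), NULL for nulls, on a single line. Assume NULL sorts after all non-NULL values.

LEFT JOIN keeps every row from `vehicles`; unmatched rows get NULL for `trips`'s columns.
Matching on t1.vid = t2.vid AND t1.tier = t2.tier. A NULL in a compared column never satisfies the condition.
- t1 (vid=5, tier=UI) has no partner → padded with NULL.
- t1 (vid=4, tier=PD) has no partner → padded with NULL.
- t1 (vid=4, tier=SG) has no partner → padded with NULL.
- t1 (vid=7, tier=PD) pairs with 1 row(s) of t2.
- t1 (vid=1, tier=MT) has no partner → padded with NULL.
After projecting and ordering:
t2.km | t2.driver | t1.tier
97 | NULL | PD
NULL | NULL | MT
NULL | NULL | PD
NULL | NULL | SG
NULL | NULL | UI

(97, NULL, PD); (NULL, NULL, MT); (NULL, NULL, PD); (NULL, NULL, SG); (NULL, NULL, UI)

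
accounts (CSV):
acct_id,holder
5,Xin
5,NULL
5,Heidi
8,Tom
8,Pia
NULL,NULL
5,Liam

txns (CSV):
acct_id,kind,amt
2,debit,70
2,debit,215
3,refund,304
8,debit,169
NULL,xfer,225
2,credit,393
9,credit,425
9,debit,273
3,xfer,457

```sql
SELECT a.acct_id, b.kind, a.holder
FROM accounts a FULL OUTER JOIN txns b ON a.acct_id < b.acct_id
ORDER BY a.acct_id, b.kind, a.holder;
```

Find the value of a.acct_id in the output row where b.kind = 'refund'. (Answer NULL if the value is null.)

FULL OUTER JOIN keeps every row from both sides; unmatched rows get NULL for the other side's columns.
Matching on a.acct_id < b.acct_id. A NULL in a compared column never satisfies the condition.
Matched pairs: 16; unmatched a rows kept: 1; unmatched b rows kept: 6.

NULL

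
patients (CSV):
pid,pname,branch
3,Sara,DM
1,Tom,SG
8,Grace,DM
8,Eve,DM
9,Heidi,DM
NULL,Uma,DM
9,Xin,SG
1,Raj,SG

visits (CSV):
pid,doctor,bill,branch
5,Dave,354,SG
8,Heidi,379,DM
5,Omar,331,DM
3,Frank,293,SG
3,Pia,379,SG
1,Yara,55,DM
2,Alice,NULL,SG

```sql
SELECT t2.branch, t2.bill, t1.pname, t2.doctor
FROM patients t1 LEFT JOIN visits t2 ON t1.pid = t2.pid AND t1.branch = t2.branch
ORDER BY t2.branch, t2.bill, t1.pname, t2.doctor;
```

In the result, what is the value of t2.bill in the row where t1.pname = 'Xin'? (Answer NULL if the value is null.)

NULL

LEFT JOIN keeps every row from `patients`; unmatched rows get NULL for `visits`'s columns.
Matching on t1.pid = t2.pid AND t1.branch = t2.branch. A NULL in a compared column never satisfies the condition.
Matched pairs: 2; unmatched t1 rows kept: 6.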